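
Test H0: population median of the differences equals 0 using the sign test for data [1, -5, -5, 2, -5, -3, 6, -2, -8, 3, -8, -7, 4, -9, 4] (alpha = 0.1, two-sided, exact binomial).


Step 1: Discard zero differences. Original n = 15; n_eff = number of nonzero differences = 15.
Nonzero differences (with sign): +1, -5, -5, +2, -5, -3, +6, -2, -8, +3, -8, -7, +4, -9, +4
Step 2: Count signs: positive = 6, negative = 9.
Step 3: Under H0: P(positive) = 0.5, so the number of positives S ~ Bin(15, 0.5).
Step 4: Two-sided exact p-value = sum of Bin(15,0.5) probabilities at or below the observed probability = 0.607239.
Step 5: alpha = 0.1. fail to reject H0.

n_eff = 15, pos = 6, neg = 9, p = 0.607239, fail to reject H0.


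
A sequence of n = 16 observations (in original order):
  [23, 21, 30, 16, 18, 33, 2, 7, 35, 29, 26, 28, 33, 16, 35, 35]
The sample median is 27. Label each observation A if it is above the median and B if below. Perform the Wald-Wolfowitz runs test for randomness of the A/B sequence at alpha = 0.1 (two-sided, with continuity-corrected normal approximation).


Step 1: Compute median = 27; label A = above, B = below.
Labels in order: BBABBABBAABAABAA  (n_A = 8, n_B = 8)
Step 2: Count runs R = 10.
Step 3: Under H0 (random ordering), E[R] = 2*n_A*n_B/(n_A+n_B) + 1 = 2*8*8/16 + 1 = 9.0000.
        Var[R] = 2*n_A*n_B*(2*n_A*n_B - n_A - n_B) / ((n_A+n_B)^2 * (n_A+n_B-1)) = 14336/3840 = 3.7333.
        SD[R] = 1.9322.
Step 4: Continuity-corrected z = (R - 0.5 - E[R]) / SD[R] = (10 - 0.5 - 9.0000) / 1.9322 = 0.2588.
Step 5: Two-sided p-value via normal approximation = 2*(1 - Phi(|z|)) = 0.795809.
Step 6: alpha = 0.1. fail to reject H0.

R = 10, z = 0.2588, p = 0.795809, fail to reject H0.


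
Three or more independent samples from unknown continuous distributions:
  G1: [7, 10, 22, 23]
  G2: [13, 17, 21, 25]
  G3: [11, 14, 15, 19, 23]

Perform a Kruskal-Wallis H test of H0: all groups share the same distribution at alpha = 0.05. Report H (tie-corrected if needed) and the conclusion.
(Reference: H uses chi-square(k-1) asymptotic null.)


Step 1: Combine all N = 13 observations and assign midranks.
sorted (value, group, rank): (7,G1,1), (10,G1,2), (11,G3,3), (13,G2,4), (14,G3,5), (15,G3,6), (17,G2,7), (19,G3,8), (21,G2,9), (22,G1,10), (23,G1,11.5), (23,G3,11.5), (25,G2,13)
Step 2: Sum ranks within each group.
R_1 = 24.5 (n_1 = 4)
R_2 = 33 (n_2 = 4)
R_3 = 33.5 (n_3 = 5)
Step 3: H = 12/(N(N+1)) * sum(R_i^2/n_i) - 3(N+1)
     = 12/(13*14) * (24.5^2/4 + 33^2/4 + 33.5^2/5) - 3*14
     = 0.065934 * 646.763 - 42
     = 0.643681.
Step 4: Ties present; correction factor C = 1 - 6/(13^3 - 13) = 0.997253. Corrected H = 0.643681 / 0.997253 = 0.645455.
Step 5: Under H0, H ~ chi^2(2); p-value = 0.724171.
Step 6: alpha = 0.05. fail to reject H0.

H = 0.6455, df = 2, p = 0.724171, fail to reject H0.


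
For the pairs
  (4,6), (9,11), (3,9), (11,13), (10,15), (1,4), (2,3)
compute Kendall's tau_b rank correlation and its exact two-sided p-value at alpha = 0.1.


Step 1: Enumerate the 21 unordered pairs (i,j) with i<j and classify each by sign(x_j-x_i) * sign(y_j-y_i).
  (1,2):dx=+5,dy=+5->C; (1,3):dx=-1,dy=+3->D; (1,4):dx=+7,dy=+7->C; (1,5):dx=+6,dy=+9->C
  (1,6):dx=-3,dy=-2->C; (1,7):dx=-2,dy=-3->C; (2,3):dx=-6,dy=-2->C; (2,4):dx=+2,dy=+2->C
  (2,5):dx=+1,dy=+4->C; (2,6):dx=-8,dy=-7->C; (2,7):dx=-7,dy=-8->C; (3,4):dx=+8,dy=+4->C
  (3,5):dx=+7,dy=+6->C; (3,6):dx=-2,dy=-5->C; (3,7):dx=-1,dy=-6->C; (4,5):dx=-1,dy=+2->D
  (4,6):dx=-10,dy=-9->C; (4,7):dx=-9,dy=-10->C; (5,6):dx=-9,dy=-11->C; (5,7):dx=-8,dy=-12->C
  (6,7):dx=+1,dy=-1->D
Step 2: C = 18, D = 3, total pairs = 21.
Step 3: tau = (C - D)/(n(n-1)/2) = (18 - 3)/21 = 0.714286.
Step 4: Exact two-sided p-value (enumerate n! = 5040 permutations of y under H0): p = 0.030159.
Step 5: alpha = 0.1. reject H0.

tau_b = 0.7143 (C=18, D=3), p = 0.030159, reject H0.


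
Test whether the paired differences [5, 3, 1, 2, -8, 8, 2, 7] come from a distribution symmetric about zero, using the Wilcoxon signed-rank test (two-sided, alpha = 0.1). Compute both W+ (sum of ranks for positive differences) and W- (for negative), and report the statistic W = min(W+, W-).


Step 1: Drop any zero differences (none here) and take |d_i|.
|d| = [5, 3, 1, 2, 8, 8, 2, 7]
Step 2: Midrank |d_i| (ties get averaged ranks).
ranks: |5|->5, |3|->4, |1|->1, |2|->2.5, |8|->7.5, |8|->7.5, |2|->2.5, |7|->6
Step 3: Attach original signs; sum ranks with positive sign and with negative sign.
W+ = 5 + 4 + 1 + 2.5 + 7.5 + 2.5 + 6 = 28.5
W- = 7.5 = 7.5
(Check: W+ + W- = 36 should equal n(n+1)/2 = 36.)
Step 4: Test statistic W = min(W+, W-) = 7.5.
Step 5: Ties in |d|, so use the tie-corrected normal approximation.
        E[W] = n(n+1)/4 = 8*9/4 = 18.
        Tie groups: |d|=2 (t=2), |d|=8 (t=2); sum(t^3 - t) = 12.
        Var[W] = n(n+1)(2n+1)/24 - sum(t^3-t)/48 = 1224/24 - 12/48 = 50.75.
        z = (W - E[W]) / sqrt(Var[W]) = (7.5 - 18) / 7.1239 = -1.4739.
        Two-sided p = 2*Phi(z) = 0.140506.
Step 6: alpha = 0.1. fail to reject H0.

W+ = 28.5, W- = 7.5, W = min = 7.5, p = 0.140506, fail to reject H0.


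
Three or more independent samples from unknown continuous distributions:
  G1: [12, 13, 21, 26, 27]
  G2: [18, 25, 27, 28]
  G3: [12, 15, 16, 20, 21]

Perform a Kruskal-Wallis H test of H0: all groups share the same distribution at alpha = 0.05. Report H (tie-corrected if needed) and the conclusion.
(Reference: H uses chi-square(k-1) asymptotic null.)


Step 1: Combine all N = 14 observations and assign midranks.
sorted (value, group, rank): (12,G1,1.5), (12,G3,1.5), (13,G1,3), (15,G3,4), (16,G3,5), (18,G2,6), (20,G3,7), (21,G1,8.5), (21,G3,8.5), (25,G2,10), (26,G1,11), (27,G1,12.5), (27,G2,12.5), (28,G2,14)
Step 2: Sum ranks within each group.
R_1 = 36.5 (n_1 = 5)
R_2 = 42.5 (n_2 = 4)
R_3 = 26 (n_3 = 5)
Step 3: H = 12/(N(N+1)) * sum(R_i^2/n_i) - 3(N+1)
     = 12/(14*15) * (36.5^2/5 + 42.5^2/4 + 26^2/5) - 3*15
     = 0.057143 * 853.212 - 45
     = 3.755000.
Step 4: Ties present; correction factor C = 1 - 18/(14^3 - 14) = 0.993407. Corrected H = 3.755000 / 0.993407 = 3.779923.
Step 5: Under H0, H ~ chi^2(2); p-value = 0.151078.
Step 6: alpha = 0.05. fail to reject H0.

H = 3.7799, df = 2, p = 0.151078, fail to reject H0.


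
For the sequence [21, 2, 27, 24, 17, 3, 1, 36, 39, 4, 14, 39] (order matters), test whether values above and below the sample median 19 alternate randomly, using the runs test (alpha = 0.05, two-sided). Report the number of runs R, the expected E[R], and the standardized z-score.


Step 1: Compute median = 19; label A = above, B = below.
Labels in order: ABAABBBAABBA  (n_A = 6, n_B = 6)
Step 2: Count runs R = 7.
Step 3: Under H0 (random ordering), E[R] = 2*n_A*n_B/(n_A+n_B) + 1 = 2*6*6/12 + 1 = 7.0000.
        Var[R] = 2*n_A*n_B*(2*n_A*n_B - n_A - n_B) / ((n_A+n_B)^2 * (n_A+n_B-1)) = 4320/1584 = 2.7273.
        SD[R] = 1.6514.
Step 4: R = E[R], so z = 0 with no continuity correction.
Step 5: Two-sided p-value via normal approximation = 2*(1 - Phi(|z|)) = 1.000000.
Step 6: alpha = 0.05. fail to reject H0.

R = 7, z = 0.0000, p = 1.000000, fail to reject H0.


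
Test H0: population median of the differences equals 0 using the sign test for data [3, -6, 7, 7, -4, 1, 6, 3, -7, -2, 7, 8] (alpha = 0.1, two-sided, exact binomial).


Step 1: Discard zero differences. Original n = 12; n_eff = number of nonzero differences = 12.
Nonzero differences (with sign): +3, -6, +7, +7, -4, +1, +6, +3, -7, -2, +7, +8
Step 2: Count signs: positive = 8, negative = 4.
Step 3: Under H0: P(positive) = 0.5, so the number of positives S ~ Bin(12, 0.5).
Step 4: Two-sided exact p-value = sum of Bin(12,0.5) probabilities at or below the observed probability = 0.387695.
Step 5: alpha = 0.1. fail to reject H0.

n_eff = 12, pos = 8, neg = 4, p = 0.387695, fail to reject H0.


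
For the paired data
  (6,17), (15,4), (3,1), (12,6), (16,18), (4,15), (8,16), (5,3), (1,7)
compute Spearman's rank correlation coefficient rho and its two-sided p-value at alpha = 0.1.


Step 1: Rank x and y separately (midranks; no ties here).
rank(x): 6->5, 15->8, 3->2, 12->7, 16->9, 4->3, 8->6, 5->4, 1->1
rank(y): 17->8, 4->3, 1->1, 6->4, 18->9, 15->6, 16->7, 3->2, 7->5
Step 2: d_i = R_x(i) - R_y(i); compute d_i^2.
  (5-8)^2=9, (8-3)^2=25, (2-1)^2=1, (7-4)^2=9, (9-9)^2=0, (3-6)^2=9, (6-7)^2=1, (4-2)^2=4, (1-5)^2=16
sum(d^2) = 74.
Step 3: rho = 1 - 6*74 / (9*(9^2 - 1)) = 1 - 444/720 = 0.383333.
Step 4: Under H0, t = rho * sqrt((n-2)/(1-rho^2)) = 1.0981 ~ t(7).
Step 5: Two-sided p-value from the t-distribution with 7 df = 0.308495.
Step 6: alpha = 0.1. fail to reject H0.

rho = 0.3833, p = 0.308495, fail to reject H0 at alpha = 0.1.


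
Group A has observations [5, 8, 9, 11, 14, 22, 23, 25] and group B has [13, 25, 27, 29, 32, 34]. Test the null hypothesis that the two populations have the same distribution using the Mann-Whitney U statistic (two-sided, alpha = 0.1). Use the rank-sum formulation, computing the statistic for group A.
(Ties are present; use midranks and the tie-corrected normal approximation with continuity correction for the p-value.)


Step 1: Combine and sort all 14 observations; assign midranks.
sorted (value, group): (5,X), (8,X), (9,X), (11,X), (13,Y), (14,X), (22,X), (23,X), (25,X), (25,Y), (27,Y), (29,Y), (32,Y), (34,Y)
ranks: 5->1, 8->2, 9->3, 11->4, 13->5, 14->6, 22->7, 23->8, 25->9.5, 25->9.5, 27->11, 29->12, 32->13, 34->14
Step 2: Rank sum for X: R1 = 1 + 2 + 3 + 4 + 6 + 7 + 8 + 9.5 = 40.5.
Step 3: U_X = R1 - n1(n1+1)/2 = 40.5 - 8*9/2 = 40.5 - 36 = 4.5.
       U_Y = n1*n2 - U_X = 48 - 4.5 = 43.5.
Step 4: Ties are present, so use the tie-corrected normal approximation (with continuity correction) for the p-value.
Step 5: p-value = 0.014065; compare to alpha = 0.1. reject H0.

U_X = 4.5, p = 0.014065, reject H0 at alpha = 0.1.


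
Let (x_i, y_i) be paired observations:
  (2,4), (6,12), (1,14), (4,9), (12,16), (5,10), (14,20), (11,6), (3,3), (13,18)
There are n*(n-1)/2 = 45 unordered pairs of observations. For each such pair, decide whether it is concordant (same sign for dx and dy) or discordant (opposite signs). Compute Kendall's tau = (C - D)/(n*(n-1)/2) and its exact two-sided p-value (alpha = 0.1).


Step 1: Enumerate the 45 unordered pairs (i,j) with i<j and classify each by sign(x_j-x_i) * sign(y_j-y_i).
  (1,2):dx=+4,dy=+8->C; (1,3):dx=-1,dy=+10->D; (1,4):dx=+2,dy=+5->C; (1,5):dx=+10,dy=+12->C
  (1,6):dx=+3,dy=+6->C; (1,7):dx=+12,dy=+16->C; (1,8):dx=+9,dy=+2->C; (1,9):dx=+1,dy=-1->D
  (1,10):dx=+11,dy=+14->C; (2,3):dx=-5,dy=+2->D; (2,4):dx=-2,dy=-3->C; (2,5):dx=+6,dy=+4->C
  (2,6):dx=-1,dy=-2->C; (2,7):dx=+8,dy=+8->C; (2,8):dx=+5,dy=-6->D; (2,9):dx=-3,dy=-9->C
  (2,10):dx=+7,dy=+6->C; (3,4):dx=+3,dy=-5->D; (3,5):dx=+11,dy=+2->C; (3,6):dx=+4,dy=-4->D
  (3,7):dx=+13,dy=+6->C; (3,8):dx=+10,dy=-8->D; (3,9):dx=+2,dy=-11->D; (3,10):dx=+12,dy=+4->C
  (4,5):dx=+8,dy=+7->C; (4,6):dx=+1,dy=+1->C; (4,7):dx=+10,dy=+11->C; (4,8):dx=+7,dy=-3->D
  (4,9):dx=-1,dy=-6->C; (4,10):dx=+9,dy=+9->C; (5,6):dx=-7,dy=-6->C; (5,7):dx=+2,dy=+4->C
  (5,8):dx=-1,dy=-10->C; (5,9):dx=-9,dy=-13->C; (5,10):dx=+1,dy=+2->C; (6,7):dx=+9,dy=+10->C
  (6,8):dx=+6,dy=-4->D; (6,9):dx=-2,dy=-7->C; (6,10):dx=+8,dy=+8->C; (7,8):dx=-3,dy=-14->C
  (7,9):dx=-11,dy=-17->C; (7,10):dx=-1,dy=-2->C; (8,9):dx=-8,dy=-3->C; (8,10):dx=+2,dy=+12->C
  (9,10):dx=+10,dy=+15->C
Step 2: C = 35, D = 10, total pairs = 45.
Step 3: tau = (C - D)/(n(n-1)/2) = (35 - 10)/45 = 0.555556.
Step 4: Exact two-sided p-value (enumerate n! = 3628800 permutations of y under H0): p = 0.028609.
Step 5: alpha = 0.1. reject H0.

tau_b = 0.5556 (C=35, D=10), p = 0.028609, reject H0.


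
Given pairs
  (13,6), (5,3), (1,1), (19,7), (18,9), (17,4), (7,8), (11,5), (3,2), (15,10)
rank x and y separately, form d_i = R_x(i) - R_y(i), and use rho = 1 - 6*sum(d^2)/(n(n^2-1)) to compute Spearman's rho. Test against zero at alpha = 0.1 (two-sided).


Step 1: Rank x and y separately (midranks; no ties here).
rank(x): 13->6, 5->3, 1->1, 19->10, 18->9, 17->8, 7->4, 11->5, 3->2, 15->7
rank(y): 6->6, 3->3, 1->1, 7->7, 9->9, 4->4, 8->8, 5->5, 2->2, 10->10
Step 2: d_i = R_x(i) - R_y(i); compute d_i^2.
  (6-6)^2=0, (3-3)^2=0, (1-1)^2=0, (10-7)^2=9, (9-9)^2=0, (8-4)^2=16, (4-8)^2=16, (5-5)^2=0, (2-2)^2=0, (7-10)^2=9
sum(d^2) = 50.
Step 3: rho = 1 - 6*50 / (10*(10^2 - 1)) = 1 - 300/990 = 0.696970.
Step 4: Under H0, t = rho * sqrt((n-2)/(1-rho^2)) = 2.7490 ~ t(8).
Step 5: Two-sided p-value from the t-distribution with 8 df = 0.025097.
Step 6: alpha = 0.1. reject H0.

rho = 0.6970, p = 0.025097, reject H0 at alpha = 0.1.


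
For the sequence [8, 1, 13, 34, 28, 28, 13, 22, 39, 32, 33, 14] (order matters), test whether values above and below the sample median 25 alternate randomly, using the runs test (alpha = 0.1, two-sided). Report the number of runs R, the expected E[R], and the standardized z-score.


Step 1: Compute median = 25; label A = above, B = below.
Labels in order: BBBAAABBAAAB  (n_A = 6, n_B = 6)
Step 2: Count runs R = 5.
Step 3: Under H0 (random ordering), E[R] = 2*n_A*n_B/(n_A+n_B) + 1 = 2*6*6/12 + 1 = 7.0000.
        Var[R] = 2*n_A*n_B*(2*n_A*n_B - n_A - n_B) / ((n_A+n_B)^2 * (n_A+n_B-1)) = 4320/1584 = 2.7273.
        SD[R] = 1.6514.
Step 4: Continuity-corrected z = (R + 0.5 - E[R]) / SD[R] = (5 + 0.5 - 7.0000) / 1.6514 = -0.9083.
Step 5: Two-sided p-value via normal approximation = 2*(1 - Phi(|z|)) = 0.363722.
Step 6: alpha = 0.1. fail to reject H0.

R = 5, z = -0.9083, p = 0.363722, fail to reject H0.


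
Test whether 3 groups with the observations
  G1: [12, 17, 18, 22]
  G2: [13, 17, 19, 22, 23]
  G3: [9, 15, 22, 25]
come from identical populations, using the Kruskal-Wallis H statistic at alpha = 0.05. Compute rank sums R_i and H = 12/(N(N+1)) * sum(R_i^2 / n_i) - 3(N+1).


Step 1: Combine all N = 13 observations and assign midranks.
sorted (value, group, rank): (9,G3,1), (12,G1,2), (13,G2,3), (15,G3,4), (17,G1,5.5), (17,G2,5.5), (18,G1,7), (19,G2,8), (22,G1,10), (22,G2,10), (22,G3,10), (23,G2,12), (25,G3,13)
Step 2: Sum ranks within each group.
R_1 = 24.5 (n_1 = 4)
R_2 = 38.5 (n_2 = 5)
R_3 = 28 (n_3 = 4)
Step 3: H = 12/(N(N+1)) * sum(R_i^2/n_i) - 3(N+1)
     = 12/(13*14) * (24.5^2/4 + 38.5^2/5 + 28^2/4) - 3*14
     = 0.065934 * 642.513 - 42
     = 0.363462.
Step 4: Ties present; correction factor C = 1 - 30/(13^3 - 13) = 0.986264. Corrected H = 0.363462 / 0.986264 = 0.368524.
Step 5: Under H0, H ~ chi^2(2); p-value = 0.831718.
Step 6: alpha = 0.05. fail to reject H0.

H = 0.3685, df = 2, p = 0.831718, fail to reject H0.


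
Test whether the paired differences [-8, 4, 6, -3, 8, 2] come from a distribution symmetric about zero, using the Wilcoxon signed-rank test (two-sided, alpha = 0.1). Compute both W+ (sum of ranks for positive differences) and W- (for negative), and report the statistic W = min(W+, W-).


Step 1: Drop any zero differences (none here) and take |d_i|.
|d| = [8, 4, 6, 3, 8, 2]
Step 2: Midrank |d_i| (ties get averaged ranks).
ranks: |8|->5.5, |4|->3, |6|->4, |3|->2, |8|->5.5, |2|->1
Step 3: Attach original signs; sum ranks with positive sign and with negative sign.
W+ = 3 + 4 + 5.5 + 1 = 13.5
W- = 5.5 + 2 = 7.5
(Check: W+ + W- = 21 should equal n(n+1)/2 = 21.)
Step 4: Test statistic W = min(W+, W-) = 7.5.
Step 5: Ties in |d|, so use the tie-corrected normal approximation.
        E[W] = n(n+1)/4 = 6*7/4 = 10.5.
        Tie groups: |d|=8 (t=2); sum(t^3 - t) = 6.
        Var[W] = n(n+1)(2n+1)/24 - sum(t^3-t)/48 = 546/24 - 6/48 = 22.625.
        z = (W - E[W]) / sqrt(Var[W]) = (7.5 - 10.5) / 4.7566 = -0.6307.
        Two-sided p = 2*Phi(z) = 0.528233.
Step 6: alpha = 0.1. fail to reject H0.

W+ = 13.5, W- = 7.5, W = min = 7.5, p = 0.528233, fail to reject H0.


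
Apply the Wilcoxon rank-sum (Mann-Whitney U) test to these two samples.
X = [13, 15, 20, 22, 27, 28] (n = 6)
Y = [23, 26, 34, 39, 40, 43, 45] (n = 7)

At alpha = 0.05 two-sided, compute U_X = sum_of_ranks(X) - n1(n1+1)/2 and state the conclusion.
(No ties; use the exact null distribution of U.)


Step 1: Combine and sort all 13 observations; assign midranks.
sorted (value, group): (13,X), (15,X), (20,X), (22,X), (23,Y), (26,Y), (27,X), (28,X), (34,Y), (39,Y), (40,Y), (43,Y), (45,Y)
ranks: 13->1, 15->2, 20->3, 22->4, 23->5, 26->6, 27->7, 28->8, 34->9, 39->10, 40->11, 43->12, 45->13
Step 2: Rank sum for X: R1 = 1 + 2 + 3 + 4 + 7 + 8 = 25.
Step 3: U_X = R1 - n1(n1+1)/2 = 25 - 6*7/2 = 25 - 21 = 4.
       U_Y = n1*n2 - U_X = 42 - 4 = 38.
Step 4: No ties, so the exact null distribution of U (based on enumerating the C(13,6) = 1716 equally likely rank assignments) gives the two-sided p-value.
Step 5: p-value = 0.013986; compare to alpha = 0.05. reject H0.

U_X = 4, p = 0.013986, reject H0 at alpha = 0.05.


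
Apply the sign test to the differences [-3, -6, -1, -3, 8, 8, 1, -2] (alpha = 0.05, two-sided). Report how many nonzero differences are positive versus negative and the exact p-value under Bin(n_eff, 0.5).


Step 1: Discard zero differences. Original n = 8; n_eff = number of nonzero differences = 8.
Nonzero differences (with sign): -3, -6, -1, -3, +8, +8, +1, -2
Step 2: Count signs: positive = 3, negative = 5.
Step 3: Under H0: P(positive) = 0.5, so the number of positives S ~ Bin(8, 0.5).
Step 4: Two-sided exact p-value = sum of Bin(8,0.5) probabilities at or below the observed probability = 0.726562.
Step 5: alpha = 0.05. fail to reject H0.

n_eff = 8, pos = 3, neg = 5, p = 0.726562, fail to reject H0.


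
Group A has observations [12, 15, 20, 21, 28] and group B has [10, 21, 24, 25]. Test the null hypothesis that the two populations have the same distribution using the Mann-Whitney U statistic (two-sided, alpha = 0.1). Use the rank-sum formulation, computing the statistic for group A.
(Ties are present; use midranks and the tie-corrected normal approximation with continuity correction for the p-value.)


Step 1: Combine and sort all 9 observations; assign midranks.
sorted (value, group): (10,Y), (12,X), (15,X), (20,X), (21,X), (21,Y), (24,Y), (25,Y), (28,X)
ranks: 10->1, 12->2, 15->3, 20->4, 21->5.5, 21->5.5, 24->7, 25->8, 28->9
Step 2: Rank sum for X: R1 = 2 + 3 + 4 + 5.5 + 9 = 23.5.
Step 3: U_X = R1 - n1(n1+1)/2 = 23.5 - 5*6/2 = 23.5 - 15 = 8.5.
       U_Y = n1*n2 - U_X = 20 - 8.5 = 11.5.
Step 4: Ties are present, so use the tie-corrected normal approximation (with continuity correction) for the p-value.
Step 5: p-value = 0.805701; compare to alpha = 0.1. fail to reject H0.

U_X = 8.5, p = 0.805701, fail to reject H0 at alpha = 0.1.


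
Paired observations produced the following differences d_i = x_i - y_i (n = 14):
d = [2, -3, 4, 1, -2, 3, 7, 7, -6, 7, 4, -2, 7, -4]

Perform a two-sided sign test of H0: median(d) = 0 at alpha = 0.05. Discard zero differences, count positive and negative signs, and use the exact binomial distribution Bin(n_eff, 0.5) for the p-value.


Step 1: Discard zero differences. Original n = 14; n_eff = number of nonzero differences = 14.
Nonzero differences (with sign): +2, -3, +4, +1, -2, +3, +7, +7, -6, +7, +4, -2, +7, -4
Step 2: Count signs: positive = 9, negative = 5.
Step 3: Under H0: P(positive) = 0.5, so the number of positives S ~ Bin(14, 0.5).
Step 4: Two-sided exact p-value = sum of Bin(14,0.5) probabilities at or below the observed probability = 0.423950.
Step 5: alpha = 0.05. fail to reject H0.

n_eff = 14, pos = 9, neg = 5, p = 0.423950, fail to reject H0.


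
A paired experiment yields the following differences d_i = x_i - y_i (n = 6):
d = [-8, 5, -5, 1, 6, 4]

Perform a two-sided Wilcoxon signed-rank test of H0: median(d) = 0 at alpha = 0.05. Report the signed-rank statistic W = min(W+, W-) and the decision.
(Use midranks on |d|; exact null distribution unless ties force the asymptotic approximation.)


Step 1: Drop any zero differences (none here) and take |d_i|.
|d| = [8, 5, 5, 1, 6, 4]
Step 2: Midrank |d_i| (ties get averaged ranks).
ranks: |8|->6, |5|->3.5, |5|->3.5, |1|->1, |6|->5, |4|->2
Step 3: Attach original signs; sum ranks with positive sign and with negative sign.
W+ = 3.5 + 1 + 5 + 2 = 11.5
W- = 6 + 3.5 = 9.5
(Check: W+ + W- = 21 should equal n(n+1)/2 = 21.)
Step 4: Test statistic W = min(W+, W-) = 9.5.
Step 5: Ties in |d|, so use the tie-corrected normal approximation.
        E[W] = n(n+1)/4 = 6*7/4 = 10.5.
        Tie groups: |d|=5 (t=2); sum(t^3 - t) = 6.
        Var[W] = n(n+1)(2n+1)/24 - sum(t^3-t)/48 = 546/24 - 6/48 = 22.625.
        z = (W - E[W]) / sqrt(Var[W]) = (9.5 - 10.5) / 4.7566 = -0.2102.
        Two-sided p = 2*Phi(z) = 0.833484.
Step 6: alpha = 0.05. fail to reject H0.

W+ = 11.5, W- = 9.5, W = min = 9.5, p = 0.833484, fail to reject H0.


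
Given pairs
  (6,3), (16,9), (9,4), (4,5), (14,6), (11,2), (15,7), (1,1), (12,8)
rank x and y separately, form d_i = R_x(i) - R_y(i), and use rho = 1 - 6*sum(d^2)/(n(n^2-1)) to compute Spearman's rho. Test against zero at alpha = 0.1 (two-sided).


Step 1: Rank x and y separately (midranks; no ties here).
rank(x): 6->3, 16->9, 9->4, 4->2, 14->7, 11->5, 15->8, 1->1, 12->6
rank(y): 3->3, 9->9, 4->4, 5->5, 6->6, 2->2, 7->7, 1->1, 8->8
Step 2: d_i = R_x(i) - R_y(i); compute d_i^2.
  (3-3)^2=0, (9-9)^2=0, (4-4)^2=0, (2-5)^2=9, (7-6)^2=1, (5-2)^2=9, (8-7)^2=1, (1-1)^2=0, (6-8)^2=4
sum(d^2) = 24.
Step 3: rho = 1 - 6*24 / (9*(9^2 - 1)) = 1 - 144/720 = 0.800000.
Step 4: Under H0, t = rho * sqrt((n-2)/(1-rho^2)) = 3.5277 ~ t(7).
Step 5: Two-sided p-value from the t-distribution with 7 df = 0.009628.
Step 6: alpha = 0.1. reject H0.

rho = 0.8000, p = 0.009628, reject H0 at alpha = 0.1.


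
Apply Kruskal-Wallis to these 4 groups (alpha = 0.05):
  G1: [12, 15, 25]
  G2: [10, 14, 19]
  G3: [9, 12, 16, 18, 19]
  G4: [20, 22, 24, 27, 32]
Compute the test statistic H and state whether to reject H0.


Step 1: Combine all N = 16 observations and assign midranks.
sorted (value, group, rank): (9,G3,1), (10,G2,2), (12,G1,3.5), (12,G3,3.5), (14,G2,5), (15,G1,6), (16,G3,7), (18,G3,8), (19,G2,9.5), (19,G3,9.5), (20,G4,11), (22,G4,12), (24,G4,13), (25,G1,14), (27,G4,15), (32,G4,16)
Step 2: Sum ranks within each group.
R_1 = 23.5 (n_1 = 3)
R_2 = 16.5 (n_2 = 3)
R_3 = 29 (n_3 = 5)
R_4 = 67 (n_4 = 5)
Step 3: H = 12/(N(N+1)) * sum(R_i^2/n_i) - 3(N+1)
     = 12/(16*17) * (23.5^2/3 + 16.5^2/3 + 29^2/5 + 67^2/5) - 3*17
     = 0.044118 * 1340.83 - 51
     = 8.154412.
Step 4: Ties present; correction factor C = 1 - 12/(16^3 - 16) = 0.997059. Corrected H = 8.154412 / 0.997059 = 8.178466.
Step 5: Under H0, H ~ chi^2(3); p-value = 0.042464.
Step 6: alpha = 0.05. reject H0.

H = 8.1785, df = 3, p = 0.042464, reject H0.


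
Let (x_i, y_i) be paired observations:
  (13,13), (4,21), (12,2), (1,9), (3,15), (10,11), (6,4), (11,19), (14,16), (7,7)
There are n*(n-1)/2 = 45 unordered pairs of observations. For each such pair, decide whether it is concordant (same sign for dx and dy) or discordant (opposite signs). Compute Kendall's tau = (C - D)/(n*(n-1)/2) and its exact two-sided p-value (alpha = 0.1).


Step 1: Enumerate the 45 unordered pairs (i,j) with i<j and classify each by sign(x_j-x_i) * sign(y_j-y_i).
  (1,2):dx=-9,dy=+8->D; (1,3):dx=-1,dy=-11->C; (1,4):dx=-12,dy=-4->C; (1,5):dx=-10,dy=+2->D
  (1,6):dx=-3,dy=-2->C; (1,7):dx=-7,dy=-9->C; (1,8):dx=-2,dy=+6->D; (1,9):dx=+1,dy=+3->C
  (1,10):dx=-6,dy=-6->C; (2,3):dx=+8,dy=-19->D; (2,4):dx=-3,dy=-12->C; (2,5):dx=-1,dy=-6->C
  (2,6):dx=+6,dy=-10->D; (2,7):dx=+2,dy=-17->D; (2,8):dx=+7,dy=-2->D; (2,9):dx=+10,dy=-5->D
  (2,10):dx=+3,dy=-14->D; (3,4):dx=-11,dy=+7->D; (3,5):dx=-9,dy=+13->D; (3,6):dx=-2,dy=+9->D
  (3,7):dx=-6,dy=+2->D; (3,8):dx=-1,dy=+17->D; (3,9):dx=+2,dy=+14->C; (3,10):dx=-5,dy=+5->D
  (4,5):dx=+2,dy=+6->C; (4,6):dx=+9,dy=+2->C; (4,7):dx=+5,dy=-5->D; (4,8):dx=+10,dy=+10->C
  (4,9):dx=+13,dy=+7->C; (4,10):dx=+6,dy=-2->D; (5,6):dx=+7,dy=-4->D; (5,7):dx=+3,dy=-11->D
  (5,8):dx=+8,dy=+4->C; (5,9):dx=+11,dy=+1->C; (5,10):dx=+4,dy=-8->D; (6,7):dx=-4,dy=-7->C
  (6,8):dx=+1,dy=+8->C; (6,9):dx=+4,dy=+5->C; (6,10):dx=-3,dy=-4->C; (7,8):dx=+5,dy=+15->C
  (7,9):dx=+8,dy=+12->C; (7,10):dx=+1,dy=+3->C; (8,9):dx=+3,dy=-3->D; (8,10):dx=-4,dy=-12->C
  (9,10):dx=-7,dy=-9->C
Step 2: C = 24, D = 21, total pairs = 45.
Step 3: tau = (C - D)/(n(n-1)/2) = (24 - 21)/45 = 0.066667.
Step 4: Exact two-sided p-value (enumerate n! = 3628800 permutations of y under H0): p = 0.861801.
Step 5: alpha = 0.1. fail to reject H0.

tau_b = 0.0667 (C=24, D=21), p = 0.861801, fail to reject H0.


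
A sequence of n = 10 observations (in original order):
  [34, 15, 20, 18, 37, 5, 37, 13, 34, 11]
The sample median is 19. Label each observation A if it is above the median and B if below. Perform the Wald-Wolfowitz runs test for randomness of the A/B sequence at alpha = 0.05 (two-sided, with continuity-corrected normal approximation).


Step 1: Compute median = 19; label A = above, B = below.
Labels in order: ABABABABAB  (n_A = 5, n_B = 5)
Step 2: Count runs R = 10.
Step 3: Under H0 (random ordering), E[R] = 2*n_A*n_B/(n_A+n_B) + 1 = 2*5*5/10 + 1 = 6.0000.
        Var[R] = 2*n_A*n_B*(2*n_A*n_B - n_A - n_B) / ((n_A+n_B)^2 * (n_A+n_B-1)) = 2000/900 = 2.2222.
        SD[R] = 1.4907.
Step 4: Continuity-corrected z = (R - 0.5 - E[R]) / SD[R] = (10 - 0.5 - 6.0000) / 1.4907 = 2.3479.
Step 5: Two-sided p-value via normal approximation = 2*(1 - Phi(|z|)) = 0.018881.
Step 6: alpha = 0.05. reject H0.

R = 10, z = 2.3479, p = 0.018881, reject H0.


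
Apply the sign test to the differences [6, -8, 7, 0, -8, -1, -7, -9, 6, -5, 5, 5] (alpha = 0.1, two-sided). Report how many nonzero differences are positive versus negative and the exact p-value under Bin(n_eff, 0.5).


Step 1: Discard zero differences. Original n = 12; n_eff = number of nonzero differences = 11.
Nonzero differences (with sign): +6, -8, +7, -8, -1, -7, -9, +6, -5, +5, +5
Step 2: Count signs: positive = 5, negative = 6.
Step 3: Under H0: P(positive) = 0.5, so the number of positives S ~ Bin(11, 0.5).
Step 4: Two-sided exact p-value = sum of Bin(11,0.5) probabilities at or below the observed probability = 1.000000.
Step 5: alpha = 0.1. fail to reject H0.

n_eff = 11, pos = 5, neg = 6, p = 1.000000, fail to reject H0.


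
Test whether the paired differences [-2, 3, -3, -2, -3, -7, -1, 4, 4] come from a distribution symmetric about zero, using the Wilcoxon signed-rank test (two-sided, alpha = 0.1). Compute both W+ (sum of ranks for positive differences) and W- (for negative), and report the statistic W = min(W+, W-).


Step 1: Drop any zero differences (none here) and take |d_i|.
|d| = [2, 3, 3, 2, 3, 7, 1, 4, 4]
Step 2: Midrank |d_i| (ties get averaged ranks).
ranks: |2|->2.5, |3|->5, |3|->5, |2|->2.5, |3|->5, |7|->9, |1|->1, |4|->7.5, |4|->7.5
Step 3: Attach original signs; sum ranks with positive sign and with negative sign.
W+ = 5 + 7.5 + 7.5 = 20
W- = 2.5 + 5 + 2.5 + 5 + 9 + 1 = 25
(Check: W+ + W- = 45 should equal n(n+1)/2 = 45.)
Step 4: Test statistic W = min(W+, W-) = 20.
Step 5: Ties in |d|, so use the tie-corrected normal approximation.
        E[W] = n(n+1)/4 = 9*10/4 = 22.5.
        Tie groups: |d|=2 (t=2), |d|=3 (t=3), |d|=4 (t=2); sum(t^3 - t) = 36.
        Var[W] = n(n+1)(2n+1)/24 - sum(t^3-t)/48 = 1710/24 - 36/48 = 70.5.
        z = (W - E[W]) / sqrt(Var[W]) = (20 - 22.5) / 8.3964 = -0.2977.
        Two-sided p = 2*Phi(z) = 0.765897.
Step 6: alpha = 0.1. fail to reject H0.

W+ = 20, W- = 25, W = min = 20, p = 0.765897, fail to reject H0.


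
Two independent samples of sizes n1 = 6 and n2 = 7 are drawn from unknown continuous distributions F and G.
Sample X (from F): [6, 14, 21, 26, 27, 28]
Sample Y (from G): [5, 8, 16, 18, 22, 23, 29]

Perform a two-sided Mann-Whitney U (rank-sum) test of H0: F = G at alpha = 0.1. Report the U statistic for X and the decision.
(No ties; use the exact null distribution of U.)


Step 1: Combine and sort all 13 observations; assign midranks.
sorted (value, group): (5,Y), (6,X), (8,Y), (14,X), (16,Y), (18,Y), (21,X), (22,Y), (23,Y), (26,X), (27,X), (28,X), (29,Y)
ranks: 5->1, 6->2, 8->3, 14->4, 16->5, 18->6, 21->7, 22->8, 23->9, 26->10, 27->11, 28->12, 29->13
Step 2: Rank sum for X: R1 = 2 + 4 + 7 + 10 + 11 + 12 = 46.
Step 3: U_X = R1 - n1(n1+1)/2 = 46 - 6*7/2 = 46 - 21 = 25.
       U_Y = n1*n2 - U_X = 42 - 25 = 17.
Step 4: No ties, so the exact null distribution of U (based on enumerating the C(13,6) = 1716 equally likely rank assignments) gives the two-sided p-value.
Step 5: p-value = 0.628205; compare to alpha = 0.1. fail to reject H0.

U_X = 25, p = 0.628205, fail to reject H0 at alpha = 0.1.


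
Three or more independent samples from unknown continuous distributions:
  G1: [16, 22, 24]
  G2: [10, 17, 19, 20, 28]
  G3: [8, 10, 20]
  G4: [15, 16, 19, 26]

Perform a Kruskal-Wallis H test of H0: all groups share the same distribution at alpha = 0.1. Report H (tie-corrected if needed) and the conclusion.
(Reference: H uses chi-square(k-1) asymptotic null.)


Step 1: Combine all N = 15 observations and assign midranks.
sorted (value, group, rank): (8,G3,1), (10,G2,2.5), (10,G3,2.5), (15,G4,4), (16,G1,5.5), (16,G4,5.5), (17,G2,7), (19,G2,8.5), (19,G4,8.5), (20,G2,10.5), (20,G3,10.5), (22,G1,12), (24,G1,13), (26,G4,14), (28,G2,15)
Step 2: Sum ranks within each group.
R_1 = 30.5 (n_1 = 3)
R_2 = 43.5 (n_2 = 5)
R_3 = 14 (n_3 = 3)
R_4 = 32 (n_4 = 4)
Step 3: H = 12/(N(N+1)) * sum(R_i^2/n_i) - 3(N+1)
     = 12/(15*16) * (30.5^2/3 + 43.5^2/5 + 14^2/3 + 32^2/4) - 3*16
     = 0.050000 * 1009.87 - 48
     = 2.493333.
Step 4: Ties present; correction factor C = 1 - 24/(15^3 - 15) = 0.992857. Corrected H = 2.493333 / 0.992857 = 2.511271.
Step 5: Under H0, H ~ chi^2(3); p-value = 0.473258.
Step 6: alpha = 0.1. fail to reject H0.

H = 2.5113, df = 3, p = 0.473258, fail to reject H0.


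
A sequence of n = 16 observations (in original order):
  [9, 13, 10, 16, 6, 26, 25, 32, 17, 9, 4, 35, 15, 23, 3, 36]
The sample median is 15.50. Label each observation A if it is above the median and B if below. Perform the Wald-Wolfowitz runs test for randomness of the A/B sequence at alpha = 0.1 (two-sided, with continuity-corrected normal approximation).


Step 1: Compute median = 15.50; label A = above, B = below.
Labels in order: BBBABAAAABBABABA  (n_A = 8, n_B = 8)
Step 2: Count runs R = 10.
Step 3: Under H0 (random ordering), E[R] = 2*n_A*n_B/(n_A+n_B) + 1 = 2*8*8/16 + 1 = 9.0000.
        Var[R] = 2*n_A*n_B*(2*n_A*n_B - n_A - n_B) / ((n_A+n_B)^2 * (n_A+n_B-1)) = 14336/3840 = 3.7333.
        SD[R] = 1.9322.
Step 4: Continuity-corrected z = (R - 0.5 - E[R]) / SD[R] = (10 - 0.5 - 9.0000) / 1.9322 = 0.2588.
Step 5: Two-sided p-value via normal approximation = 2*(1 - Phi(|z|)) = 0.795809.
Step 6: alpha = 0.1. fail to reject H0.

R = 10, z = 0.2588, p = 0.795809, fail to reject H0.


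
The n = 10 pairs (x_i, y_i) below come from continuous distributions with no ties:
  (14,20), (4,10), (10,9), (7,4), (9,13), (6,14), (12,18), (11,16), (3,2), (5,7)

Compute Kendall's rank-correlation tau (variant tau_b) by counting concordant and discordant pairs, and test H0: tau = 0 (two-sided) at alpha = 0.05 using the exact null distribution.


Step 1: Enumerate the 45 unordered pairs (i,j) with i<j and classify each by sign(x_j-x_i) * sign(y_j-y_i).
  (1,2):dx=-10,dy=-10->C; (1,3):dx=-4,dy=-11->C; (1,4):dx=-7,dy=-16->C; (1,5):dx=-5,dy=-7->C
  (1,6):dx=-8,dy=-6->C; (1,7):dx=-2,dy=-2->C; (1,8):dx=-3,dy=-4->C; (1,9):dx=-11,dy=-18->C
  (1,10):dx=-9,dy=-13->C; (2,3):dx=+6,dy=-1->D; (2,4):dx=+3,dy=-6->D; (2,5):dx=+5,dy=+3->C
  (2,6):dx=+2,dy=+4->C; (2,7):dx=+8,dy=+8->C; (2,8):dx=+7,dy=+6->C; (2,9):dx=-1,dy=-8->C
  (2,10):dx=+1,dy=-3->D; (3,4):dx=-3,dy=-5->C; (3,5):dx=-1,dy=+4->D; (3,6):dx=-4,dy=+5->D
  (3,7):dx=+2,dy=+9->C; (3,8):dx=+1,dy=+7->C; (3,9):dx=-7,dy=-7->C; (3,10):dx=-5,dy=-2->C
  (4,5):dx=+2,dy=+9->C; (4,6):dx=-1,dy=+10->D; (4,7):dx=+5,dy=+14->C; (4,8):dx=+4,dy=+12->C
  (4,9):dx=-4,dy=-2->C; (4,10):dx=-2,dy=+3->D; (5,6):dx=-3,dy=+1->D; (5,7):dx=+3,dy=+5->C
  (5,8):dx=+2,dy=+3->C; (5,9):dx=-6,dy=-11->C; (5,10):dx=-4,dy=-6->C; (6,7):dx=+6,dy=+4->C
  (6,8):dx=+5,dy=+2->C; (6,9):dx=-3,dy=-12->C; (6,10):dx=-1,dy=-7->C; (7,8):dx=-1,dy=-2->C
  (7,9):dx=-9,dy=-16->C; (7,10):dx=-7,dy=-11->C; (8,9):dx=-8,dy=-14->C; (8,10):dx=-6,dy=-9->C
  (9,10):dx=+2,dy=+5->C
Step 2: C = 37, D = 8, total pairs = 45.
Step 3: tau = (C - D)/(n(n-1)/2) = (37 - 8)/45 = 0.644444.
Step 4: Exact two-sided p-value (enumerate n! = 3628800 permutations of y under H0): p = 0.009148.
Step 5: alpha = 0.05. reject H0.

tau_b = 0.6444 (C=37, D=8), p = 0.009148, reject H0.


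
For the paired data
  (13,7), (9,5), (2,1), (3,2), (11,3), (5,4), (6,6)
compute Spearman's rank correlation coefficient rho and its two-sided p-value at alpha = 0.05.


Step 1: Rank x and y separately (midranks; no ties here).
rank(x): 13->7, 9->5, 2->1, 3->2, 11->6, 5->3, 6->4
rank(y): 7->7, 5->5, 1->1, 2->2, 3->3, 4->4, 6->6
Step 2: d_i = R_x(i) - R_y(i); compute d_i^2.
  (7-7)^2=0, (5-5)^2=0, (1-1)^2=0, (2-2)^2=0, (6-3)^2=9, (3-4)^2=1, (4-6)^2=4
sum(d^2) = 14.
Step 3: rho = 1 - 6*14 / (7*(7^2 - 1)) = 1 - 84/336 = 0.750000.
Step 4: Under H0, t = rho * sqrt((n-2)/(1-rho^2)) = 2.5355 ~ t(5).
Step 5: Two-sided p-value from the t-distribution with 5 df = 0.052181.
Step 6: alpha = 0.05. fail to reject H0.

rho = 0.7500, p = 0.052181, fail to reject H0 at alpha = 0.05.


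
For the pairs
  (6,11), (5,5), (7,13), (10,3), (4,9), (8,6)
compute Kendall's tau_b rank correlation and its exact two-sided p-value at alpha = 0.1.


Step 1: Enumerate the 15 unordered pairs (i,j) with i<j and classify each by sign(x_j-x_i) * sign(y_j-y_i).
  (1,2):dx=-1,dy=-6->C; (1,3):dx=+1,dy=+2->C; (1,4):dx=+4,dy=-8->D; (1,5):dx=-2,dy=-2->C
  (1,6):dx=+2,dy=-5->D; (2,3):dx=+2,dy=+8->C; (2,4):dx=+5,dy=-2->D; (2,5):dx=-1,dy=+4->D
  (2,6):dx=+3,dy=+1->C; (3,4):dx=+3,dy=-10->D; (3,5):dx=-3,dy=-4->C; (3,6):dx=+1,dy=-7->D
  (4,5):dx=-6,dy=+6->D; (4,6):dx=-2,dy=+3->D; (5,6):dx=+4,dy=-3->D
Step 2: C = 6, D = 9, total pairs = 15.
Step 3: tau = (C - D)/(n(n-1)/2) = (6 - 9)/15 = -0.200000.
Step 4: Exact two-sided p-value (enumerate n! = 720 permutations of y under H0): p = 0.719444.
Step 5: alpha = 0.1. fail to reject H0.

tau_b = -0.2000 (C=6, D=9), p = 0.719444, fail to reject H0.


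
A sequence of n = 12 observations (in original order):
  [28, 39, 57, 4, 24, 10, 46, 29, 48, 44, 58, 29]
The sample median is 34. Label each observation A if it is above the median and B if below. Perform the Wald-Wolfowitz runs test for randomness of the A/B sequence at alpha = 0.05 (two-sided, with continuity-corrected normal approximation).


Step 1: Compute median = 34; label A = above, B = below.
Labels in order: BAABBBABAAAB  (n_A = 6, n_B = 6)
Step 2: Count runs R = 7.
Step 3: Under H0 (random ordering), E[R] = 2*n_A*n_B/(n_A+n_B) + 1 = 2*6*6/12 + 1 = 7.0000.
        Var[R] = 2*n_A*n_B*(2*n_A*n_B - n_A - n_B) / ((n_A+n_B)^2 * (n_A+n_B-1)) = 4320/1584 = 2.7273.
        SD[R] = 1.6514.
Step 4: R = E[R], so z = 0 with no continuity correction.
Step 5: Two-sided p-value via normal approximation = 2*(1 - Phi(|z|)) = 1.000000.
Step 6: alpha = 0.05. fail to reject H0.

R = 7, z = 0.0000, p = 1.000000, fail to reject H0.


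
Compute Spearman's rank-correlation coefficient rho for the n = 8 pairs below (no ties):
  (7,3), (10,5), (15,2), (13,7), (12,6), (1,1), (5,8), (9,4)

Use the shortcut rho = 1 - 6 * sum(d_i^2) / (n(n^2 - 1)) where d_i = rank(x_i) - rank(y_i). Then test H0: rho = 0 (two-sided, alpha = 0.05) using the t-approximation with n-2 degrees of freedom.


Step 1: Rank x and y separately (midranks; no ties here).
rank(x): 7->3, 10->5, 15->8, 13->7, 12->6, 1->1, 5->2, 9->4
rank(y): 3->3, 5->5, 2->2, 7->7, 6->6, 1->1, 8->8, 4->4
Step 2: d_i = R_x(i) - R_y(i); compute d_i^2.
  (3-3)^2=0, (5-5)^2=0, (8-2)^2=36, (7-7)^2=0, (6-6)^2=0, (1-1)^2=0, (2-8)^2=36, (4-4)^2=0
sum(d^2) = 72.
Step 3: rho = 1 - 6*72 / (8*(8^2 - 1)) = 1 - 432/504 = 0.142857.
Step 4: Under H0, t = rho * sqrt((n-2)/(1-rho^2)) = 0.3536 ~ t(6).
Step 5: Two-sided p-value from the t-distribution with 6 df = 0.735765.
Step 6: alpha = 0.05. fail to reject H0.

rho = 0.1429, p = 0.735765, fail to reject H0 at alpha = 0.05.


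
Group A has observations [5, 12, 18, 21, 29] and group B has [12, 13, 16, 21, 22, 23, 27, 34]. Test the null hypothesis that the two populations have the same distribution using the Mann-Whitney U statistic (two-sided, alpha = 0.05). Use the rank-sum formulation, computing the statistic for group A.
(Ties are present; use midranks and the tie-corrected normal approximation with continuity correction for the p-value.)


Step 1: Combine and sort all 13 observations; assign midranks.
sorted (value, group): (5,X), (12,X), (12,Y), (13,Y), (16,Y), (18,X), (21,X), (21,Y), (22,Y), (23,Y), (27,Y), (29,X), (34,Y)
ranks: 5->1, 12->2.5, 12->2.5, 13->4, 16->5, 18->6, 21->7.5, 21->7.5, 22->9, 23->10, 27->11, 29->12, 34->13
Step 2: Rank sum for X: R1 = 1 + 2.5 + 6 + 7.5 + 12 = 29.
Step 3: U_X = R1 - n1(n1+1)/2 = 29 - 5*6/2 = 29 - 15 = 14.
       U_Y = n1*n2 - U_X = 40 - 14 = 26.
Step 4: Ties are present, so use the tie-corrected normal approximation (with continuity correction) for the p-value.
Step 5: p-value = 0.419471; compare to alpha = 0.05. fail to reject H0.

U_X = 14, p = 0.419471, fail to reject H0 at alpha = 0.05.


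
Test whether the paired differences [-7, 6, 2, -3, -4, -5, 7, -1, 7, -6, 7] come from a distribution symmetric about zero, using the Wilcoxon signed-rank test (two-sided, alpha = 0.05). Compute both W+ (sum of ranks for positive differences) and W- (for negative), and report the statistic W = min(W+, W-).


Step 1: Drop any zero differences (none here) and take |d_i|.
|d| = [7, 6, 2, 3, 4, 5, 7, 1, 7, 6, 7]
Step 2: Midrank |d_i| (ties get averaged ranks).
ranks: |7|->9.5, |6|->6.5, |2|->2, |3|->3, |4|->4, |5|->5, |7|->9.5, |1|->1, |7|->9.5, |6|->6.5, |7|->9.5
Step 3: Attach original signs; sum ranks with positive sign and with negative sign.
W+ = 6.5 + 2 + 9.5 + 9.5 + 9.5 = 37
W- = 9.5 + 3 + 4 + 5 + 1 + 6.5 = 29
(Check: W+ + W- = 66 should equal n(n+1)/2 = 66.)
Step 4: Test statistic W = min(W+, W-) = 29.
Step 5: Ties in |d|, so use the tie-corrected normal approximation.
        E[W] = n(n+1)/4 = 11*12/4 = 33.
        Tie groups: |d|=6 (t=2), |d|=7 (t=4); sum(t^3 - t) = 66.
        Var[W] = n(n+1)(2n+1)/24 - sum(t^3-t)/48 = 3036/24 - 66/48 = 125.125.
        z = (W - E[W]) / sqrt(Var[W]) = (29 - 33) / 11.1859 = -0.3576.
        Two-sided p = 2*Phi(z) = 0.720649.
Step 6: alpha = 0.05. fail to reject H0.

W+ = 37, W- = 29, W = min = 29, p = 0.720649, fail to reject H0.


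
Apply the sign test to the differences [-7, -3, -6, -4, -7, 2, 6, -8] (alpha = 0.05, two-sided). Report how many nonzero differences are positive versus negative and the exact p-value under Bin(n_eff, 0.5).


Step 1: Discard zero differences. Original n = 8; n_eff = number of nonzero differences = 8.
Nonzero differences (with sign): -7, -3, -6, -4, -7, +2, +6, -8
Step 2: Count signs: positive = 2, negative = 6.
Step 3: Under H0: P(positive) = 0.5, so the number of positives S ~ Bin(8, 0.5).
Step 4: Two-sided exact p-value = sum of Bin(8,0.5) probabilities at or below the observed probability = 0.289062.
Step 5: alpha = 0.05. fail to reject H0.

n_eff = 8, pos = 2, neg = 6, p = 0.289062, fail to reject H0.


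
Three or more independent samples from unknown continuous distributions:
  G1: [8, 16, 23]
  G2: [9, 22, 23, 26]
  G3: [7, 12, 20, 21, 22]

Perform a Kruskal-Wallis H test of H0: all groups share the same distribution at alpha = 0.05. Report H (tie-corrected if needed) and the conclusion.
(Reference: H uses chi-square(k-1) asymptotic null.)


Step 1: Combine all N = 12 observations and assign midranks.
sorted (value, group, rank): (7,G3,1), (8,G1,2), (9,G2,3), (12,G3,4), (16,G1,5), (20,G3,6), (21,G3,7), (22,G2,8.5), (22,G3,8.5), (23,G1,10.5), (23,G2,10.5), (26,G2,12)
Step 2: Sum ranks within each group.
R_1 = 17.5 (n_1 = 3)
R_2 = 34 (n_2 = 4)
R_3 = 26.5 (n_3 = 5)
Step 3: H = 12/(N(N+1)) * sum(R_i^2/n_i) - 3(N+1)
     = 12/(12*13) * (17.5^2/3 + 34^2/4 + 26.5^2/5) - 3*13
     = 0.076923 * 531.533 - 39
     = 1.887179.
Step 4: Ties present; correction factor C = 1 - 12/(12^3 - 12) = 0.993007. Corrected H = 1.887179 / 0.993007 = 1.900469.
Step 5: Under H0, H ~ chi^2(2); p-value = 0.386650.
Step 6: alpha = 0.05. fail to reject H0.

H = 1.9005, df = 2, p = 0.386650, fail to reject H0.


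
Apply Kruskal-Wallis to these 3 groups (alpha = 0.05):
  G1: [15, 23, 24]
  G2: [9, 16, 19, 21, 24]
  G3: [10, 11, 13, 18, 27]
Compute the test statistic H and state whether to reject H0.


Step 1: Combine all N = 13 observations and assign midranks.
sorted (value, group, rank): (9,G2,1), (10,G3,2), (11,G3,3), (13,G3,4), (15,G1,5), (16,G2,6), (18,G3,7), (19,G2,8), (21,G2,9), (23,G1,10), (24,G1,11.5), (24,G2,11.5), (27,G3,13)
Step 2: Sum ranks within each group.
R_1 = 26.5 (n_1 = 3)
R_2 = 35.5 (n_2 = 5)
R_3 = 29 (n_3 = 5)
Step 3: H = 12/(N(N+1)) * sum(R_i^2/n_i) - 3(N+1)
     = 12/(13*14) * (26.5^2/3 + 35.5^2/5 + 29^2/5) - 3*14
     = 0.065934 * 654.333 - 42
     = 1.142857.
Step 4: Ties present; correction factor C = 1 - 6/(13^3 - 13) = 0.997253. Corrected H = 1.142857 / 0.997253 = 1.146006.
Step 5: Under H0, H ~ chi^2(2); p-value = 0.563830.
Step 6: alpha = 0.05. fail to reject H0.

H = 1.1460, df = 2, p = 0.563830, fail to reject H0.
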